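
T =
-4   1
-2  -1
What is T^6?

tr T = -5 and det T = 6, so the characteristic polynomial is λ² − (-5)λ + (6) with roots -2 and -3.
Eigenvectors give P = [[-1, 1], [-2, 1]] with P⁻¹ = [[1, -1], [2, -1]], and T = P·diag(-2, -3)·P⁻¹.
Then T^6 = P·diag(64, 729)·P⁻¹ = [[-64, 729], [-128, 729]] · [[1, -1], [2, -1]] = [[1394, -665], [1330, -601]].

[[1394, -665], [1330, -601]]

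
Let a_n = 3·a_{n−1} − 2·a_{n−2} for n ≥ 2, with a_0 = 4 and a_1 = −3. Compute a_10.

−7157

With companion matrix T = [[3, −2], [1, 0]], [a_n, a_{n−1}]ᵀ = T·[a_{n−1}, a_{n−2}]ᵀ, so [a_10, a_9]ᵀ = T⁹·[a_1, a_0]ᵀ.
T⁹ = [[1023, −1022], [511, −510]], giving [a_10, a_9]ᵀ = [[−7157], [−3573]].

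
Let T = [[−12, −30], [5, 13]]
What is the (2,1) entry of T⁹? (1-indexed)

tr T = 1 and det T = −6, so the characteristic polynomial is λ² − (1)λ + (−6) with roots −2 and 3.
Eigenvectors give P = [[3, −2], [−1, 1]] with P⁻¹ = [[1, 2], [1, 3]], and T = P·diag(−2, 3)·P⁻¹.
Then T⁹ = P·diag(−512, 19683)·P⁻¹ = [[−1536, −39366], [512, 19683]] · [[1, 2], [1, 3]] = [[−40902, −121170], [20195, 60073]].

20195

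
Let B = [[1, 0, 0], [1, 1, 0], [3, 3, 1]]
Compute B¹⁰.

[[1, 0, 0], [10, 1, 0], [165, 30, 1]]

B = I + N where N = [[0, 0, 0], [1, 0, 0], [3, 3, 0]] is strictly lower-triangular, so N³ = 0.
(I + N)¹⁰ = I + 10·N + 45·N² = [[1, 0, 0], [10, 1, 0], [165, 30, 1]].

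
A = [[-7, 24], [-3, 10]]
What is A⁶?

[[-503, 1512], [-189, 568]]

tr A = 3 and det A = 2, so the characteristic polynomial is λ² − (3)λ + (2) with roots 2 and 1.
Eigenvectors give P = [[-8, 3], [-3, 1]] with P⁻¹ = [[1, -3], [3, -8]], and A = P·diag(2, 1)·P⁻¹.
Then A⁶ = P·diag(64, 1)·P⁻¹ = [[-512, 3], [-192, 1]] · [[1, -3], [3, -8]] = [[-503, 1512], [-189, 568]].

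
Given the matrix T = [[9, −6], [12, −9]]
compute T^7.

[[6561, −4374], [8748, −6561]]

tr T = 0 and det T = −9, so the characteristic polynomial is λ² − (0)λ + (−9) with roots −3 and 3.
Eigenvectors give P = [[−1, 1], [−2, 1]] with P⁻¹ = [[1, −1], [2, −1]], and T = P·diag(−3, 3)·P⁻¹.
Then T^7 = P·diag(−2187, 2187)·P⁻¹ = [[2187, 2187], [4374, 2187]] · [[1, −1], [2, −1]] = [[6561, −4374], [8748, −6561]].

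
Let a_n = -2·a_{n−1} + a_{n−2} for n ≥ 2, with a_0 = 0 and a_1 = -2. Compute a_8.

With companion matrix T = [[-2, 1], [1, 0]], [a_n, a_{n−1}]ᵀ = T·[a_{n−1}, a_{n−2}]ᵀ, so [a_8, a_7]ᵀ = T⁷·[a_1, a_0]ᵀ.
T⁷ = [[-408, 169], [169, -70]], giving [a_8, a_7]ᵀ = [[816], [-338]].

816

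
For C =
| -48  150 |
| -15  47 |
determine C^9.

[[-201438, 605850], [-60585, 182267]]

tr C = -1 and det C = -6, so the characteristic polynomial is λ² − (-1)λ + (-6) with roots -3 and 2.
Eigenvectors give P = [[-10, 3], [-3, 1]] with P⁻¹ = [[-1, 3], [-3, 10]], and C = P·diag(-3, 2)·P⁻¹.
Then C^9 = P·diag(-19683, 512)·P⁻¹ = [[196830, 1536], [59049, 512]] · [[-1, 3], [-3, 10]] = [[-201438, 605850], [-60585, 182267]].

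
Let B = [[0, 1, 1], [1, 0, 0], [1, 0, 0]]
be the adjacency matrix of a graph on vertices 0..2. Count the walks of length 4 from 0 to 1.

The number of length-4 walks from vertex 0 to vertex 1 is entry (0,1) of B^4, where B is the adjacency matrix.
B^2 = [[2, 0, 0], [0, 1, 1], [0, 1, 1]]
B^3 = [[0, 2, 2], [2, 0, 0], [2, 0, 0]]
B^4 = [[4, 0, 0], [0, 2, 2], [0, 2, 2]]

0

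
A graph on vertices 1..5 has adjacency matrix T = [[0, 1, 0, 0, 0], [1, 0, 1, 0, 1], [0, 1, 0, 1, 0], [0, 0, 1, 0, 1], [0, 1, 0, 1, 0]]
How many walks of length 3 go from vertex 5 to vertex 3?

The number of length-3 walks from vertex 5 to vertex 3 is entry (5,3) of T³, where T is the adjacency matrix.
T² = [[1, 0, 1, 0, 1], [0, 3, 0, 2, 0], [1, 0, 2, 0, 2], [0, 2, 0, 2, 0], [1, 0, 2, 0, 2]]
T³ = [[0, 3, 0, 2, 0], [3, 0, 5, 0, 5], [0, 5, 0, 4, 0], [2, 0, 4, 0, 4], [0, 5, 0, 4, 0]]

0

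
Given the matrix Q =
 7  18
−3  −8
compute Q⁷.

[[259, 774], [−129, −386]]

tr Q = −1 and det Q = −2, so the characteristic polynomial is λ² − (−1)λ + (−2) with roots −2 and 1.
Eigenvectors give P = [[−2, −3], [1, 1]] with P⁻¹ = [[1, 3], [−1, −2]], and Q = P·diag(−2, 1)·P⁻¹.
Then Q⁷ = P·diag(−128, 1)·P⁻¹ = [[256, −3], [−128, 1]] · [[1, 3], [−1, −2]] = [[259, 774], [−129, −386]].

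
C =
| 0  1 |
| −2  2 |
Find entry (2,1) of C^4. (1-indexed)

C^2 = [[−2, 2], [−4, 2]]
C^3 = [[−4, 2], [−4, 0]]
C^4 = [[−4, 0], [0, −4]]

0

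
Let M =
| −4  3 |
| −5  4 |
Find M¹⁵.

M² = I (check: tr M = 0 and det M = −1), so M¹⁵ = M since 15 is odd.

[[−4, 3], [−5, 4]]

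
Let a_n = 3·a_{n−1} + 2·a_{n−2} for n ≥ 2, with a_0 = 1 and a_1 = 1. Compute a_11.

442961

With companion matrix M = [[3, 2], [1, 0]], [a_n, a_{n−1}]ᵀ = M·[a_{n−1}, a_{n−2}]ᵀ, so [a_11, a_10]ᵀ = M¹⁰·[a_1, a_0]ᵀ.
M¹⁰ = [[283667, 159294], [79647, 44726]], giving [a_11, a_10]ᵀ = [[442961], [124373]].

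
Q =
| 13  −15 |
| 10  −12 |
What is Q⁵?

tr Q = 1 and det Q = −6, so the characteristic polynomial is λ² − (1)λ + (−6) with roots −2 and 3.
Eigenvectors give P = [[−1, 3], [−1, 2]] with P⁻¹ = [[2, −3], [1, −1]], and Q = P·diag(−2, 3)·P⁻¹.
Then Q⁵ = P·diag(−32, 243)·P⁻¹ = [[32, 729], [32, 486]] · [[2, −3], [1, −1]] = [[793, −825], [550, −582]].

[[793, −825], [550, −582]]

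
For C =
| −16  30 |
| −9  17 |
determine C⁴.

[[−74, 150], [−45, 91]]

tr C = 1 and det C = −2, so the characteristic polynomial is λ² − (1)λ + (−2) with roots 2 and −1.
Eigenvectors give P = [[−5, −2], [−3, −1]] with P⁻¹ = [[1, −2], [−3, 5]], and C = P·diag(2, −1)·P⁻¹.
Then C⁴ = P·diag(16, 1)·P⁻¹ = [[−80, −2], [−48, −1]] · [[1, −2], [−3, 5]] = [[−74, 150], [−45, 91]].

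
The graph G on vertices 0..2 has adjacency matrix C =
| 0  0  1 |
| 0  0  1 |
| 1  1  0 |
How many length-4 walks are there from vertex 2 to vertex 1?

The number of length-4 walks from vertex 2 to vertex 1 is entry (2,1) of C^4, where C is the adjacency matrix.
C^2 = [[1, 1, 0], [1, 1, 0], [0, 0, 2]]
C^3 = [[0, 0, 2], [0, 0, 2], [2, 2, 0]]
C^4 = [[2, 2, 0], [2, 2, 0], [0, 0, 4]]

0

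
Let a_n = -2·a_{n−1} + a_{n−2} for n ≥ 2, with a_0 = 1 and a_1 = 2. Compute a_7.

268

With companion matrix M = [[-2, 1], [1, 0]], [a_n, a_{n−1}]ᵀ = M·[a_{n−1}, a_{n−2}]ᵀ, so [a_7, a_6]ᵀ = M⁶·[a_1, a_0]ᵀ.
M⁶ = [[169, -70], [-70, 29]], giving [a_7, a_6]ᵀ = [[268], [-111]].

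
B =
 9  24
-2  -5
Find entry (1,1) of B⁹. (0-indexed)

-59045

tr B = 4 and det B = 3, so the characteristic polynomial is λ² − (4)λ + (3) with roots 3 and 1.
Eigenvectors give P = [[4, -3], [-1, 1]] with P⁻¹ = [[1, 3], [1, 4]], and B = P·diag(3, 1)·P⁻¹.
Then B⁹ = P·diag(19683, 1)·P⁻¹ = [[78732, -3], [-19683, 1]] · [[1, 3], [1, 4]] = [[78729, 236184], [-19682, -59045]].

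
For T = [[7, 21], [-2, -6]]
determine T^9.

T² = T (a projection; rank 1, trace 1), so T^9 = T.

[[7, 21], [-2, -6]]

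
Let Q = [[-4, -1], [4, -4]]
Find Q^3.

Q^2 = [[12, 8], [-32, 12]]
Q^3 = [[-16, -44], [176, -16]]

[[-16, -44], [176, -16]]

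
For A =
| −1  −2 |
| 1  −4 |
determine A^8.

[[−6049, 12610], [−6305, 12866]]

tr A = −5 and det A = 6, so the characteristic polynomial is λ² − (−5)λ + (6) with roots −2 and −3.
Eigenvectors give P = [[2, 1], [1, 1]] with P⁻¹ = [[1, −1], [−1, 2]], and A = P·diag(−2, −3)·P⁻¹.
Then A^8 = P·diag(256, 6561)·P⁻¹ = [[512, 6561], [256, 6561]] · [[1, −1], [−1, 2]] = [[−6049, 12610], [−6305, 12866]].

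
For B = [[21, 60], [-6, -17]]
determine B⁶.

[[7281, 21840], [-2184, -6551]]

tr B = 4 and det B = 3, so the characteristic polynomial is λ² − (4)λ + (3) with roots 1 and 3.
Eigenvectors give P = [[-3, 10], [1, -3]] with P⁻¹ = [[3, 10], [1, 3]], and B = P·diag(1, 3)·P⁻¹.
Then B⁶ = P·diag(1, 729)·P⁻¹ = [[-3, 7290], [1, -2187]] · [[3, 10], [1, 3]] = [[7281, 21840], [-2184, -6551]].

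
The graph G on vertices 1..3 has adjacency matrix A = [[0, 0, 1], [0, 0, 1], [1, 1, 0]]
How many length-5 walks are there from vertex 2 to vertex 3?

The number of length-5 walks from vertex 2 to vertex 3 is entry (2,3) of A⁵, where A is the adjacency matrix.
A² = [[1, 1, 0], [1, 1, 0], [0, 0, 2]]
A³ = [[0, 0, 2], [0, 0, 2], [2, 2, 0]]
A⁴ = [[2, 2, 0], [2, 2, 0], [0, 0, 4]]
A⁵ = [[0, 0, 4], [0, 0, 4], [4, 4, 0]]

4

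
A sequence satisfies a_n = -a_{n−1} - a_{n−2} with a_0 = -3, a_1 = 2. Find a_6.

-3

With companion matrix A = [[-1, -1], [1, 0]], [a_n, a_{n−1}]ᵀ = A·[a_{n−1}, a_{n−2}]ᵀ, so [a_6, a_5]ᵀ = A^5·[a_1, a_0]ᵀ.
A^5 = [[0, 1], [-1, -1]], giving [a_6, a_5]ᵀ = [[-3], [1]].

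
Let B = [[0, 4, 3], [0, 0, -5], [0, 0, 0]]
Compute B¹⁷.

B is strictly triangular, hence nilpotent: B³ = 0, so B¹⁷ = 0.

[[0, 0, 0], [0, 0, 0], [0, 0, 0]]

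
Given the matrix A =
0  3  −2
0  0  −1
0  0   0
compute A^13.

[[0, 0, 0], [0, 0, 0], [0, 0, 0]]

A is strictly triangular, hence nilpotent: A^3 = 0, so A^13 = 0.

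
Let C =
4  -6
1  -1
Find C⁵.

tr C = 3 and det C = 2, so the characteristic polynomial is λ² − (3)λ + (2) with roots 2 and 1.
Eigenvectors give P = [[3, -2], [1, -1]] with P⁻¹ = [[1, -2], [1, -3]], and C = P·diag(2, 1)·P⁻¹.
Then C⁵ = P·diag(32, 1)·P⁻¹ = [[96, -2], [32, -1]] · [[1, -2], [1, -3]] = [[94, -186], [31, -61]].

[[94, -186], [31, -61]]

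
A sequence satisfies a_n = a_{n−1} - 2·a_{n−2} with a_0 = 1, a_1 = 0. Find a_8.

With companion matrix B = [[1, -2], [1, 0]], [a_n, a_{n−1}]ᵀ = B·[a_{n−1}, a_{n−2}]ᵀ, so [a_8, a_7]ᵀ = B⁷·[a_1, a_0]ᵀ.
B⁷ = [[-3, -14], [7, -10]], giving [a_8, a_7]ᵀ = [[-14], [-10]].

-14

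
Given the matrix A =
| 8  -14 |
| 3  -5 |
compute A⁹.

tr A = 3 and det A = 2, so the characteristic polynomial is λ² − (3)λ + (2) with roots 1 and 2.
Eigenvectors give P = [[2, 7], [1, 3]] with P⁻¹ = [[-3, 7], [1, -2]], and A = P·diag(1, 2)·P⁻¹.
Then A⁹ = P·diag(1, 512)·P⁻¹ = [[2, 3584], [1, 1536]] · [[-3, 7], [1, -2]] = [[3578, -7154], [1533, -3065]].

[[3578, -7154], [1533, -3065]]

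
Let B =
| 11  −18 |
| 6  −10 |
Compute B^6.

[[253, −378], [126, −188]]

tr B = 1 and det B = −2, so the characteristic polynomial is λ² − (1)λ + (−2) with roots 2 and −1.
Eigenvectors give P = [[−2, −3], [−1, −2]] with P⁻¹ = [[−2, 3], [1, −2]], and B = P·diag(2, −1)·P⁻¹.
Then B^6 = P·diag(64, 1)·P⁻¹ = [[−128, −3], [−64, −2]] · [[−2, 3], [1, −2]] = [[253, −378], [126, −188]].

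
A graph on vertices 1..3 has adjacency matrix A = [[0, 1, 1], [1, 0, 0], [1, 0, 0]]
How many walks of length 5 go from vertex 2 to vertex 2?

The number of length-5 walks from vertex 2 to vertex 2 is entry (2,2) of A⁵, where A is the adjacency matrix.
A² = [[2, 0, 0], [0, 1, 1], [0, 1, 1]]
A³ = [[0, 2, 2], [2, 0, 0], [2, 0, 0]]
A⁴ = [[4, 0, 0], [0, 2, 2], [0, 2, 2]]
A⁵ = [[0, 4, 4], [4, 0, 0], [4, 0, 0]]

0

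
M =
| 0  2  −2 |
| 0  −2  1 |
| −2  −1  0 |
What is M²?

[[4, −2, 2], [−2, 3, −2], [0, −2, 3]]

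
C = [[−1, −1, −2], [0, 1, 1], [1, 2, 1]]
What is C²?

[[−1, −4, −1], [1, 3, 2], [0, 3, 1]]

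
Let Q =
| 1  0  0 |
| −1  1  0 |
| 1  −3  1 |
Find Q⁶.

[[1, 0, 0], [−6, 1, 0], [51, −18, 1]]

Q = I + N where N = [[0, 0, 0], [−1, 0, 0], [1, −3, 0]] is strictly lower-triangular, so N³ = 0.
(I + N)⁶ = I + 6·N + 15·N² = [[1, 0, 0], [−6, 1, 0], [51, −18, 1]].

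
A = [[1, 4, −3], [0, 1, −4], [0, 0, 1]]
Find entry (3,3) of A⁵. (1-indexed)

1

A = I + N where N = [[0, 4, −3], [0, 0, −4], [0, 0, 0]] is strictly upper-triangular, so N³ = 0.
(I + N)⁵ = I + 5·N + 10·N² = [[1, 20, −175], [0, 1, −20], [0, 0, 1]].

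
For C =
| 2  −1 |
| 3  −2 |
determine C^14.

[[1, 0], [0, 1]]

C² = I (check: tr C = 0 and det C = −1), so C^14 = I since 14 is even.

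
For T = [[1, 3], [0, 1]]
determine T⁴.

[[1, 12], [0, 1]]

T = I + N where N = [[0, 3], [0, 0]] is strictly upper-triangular, so N² = 0.
(I + N)⁴ = I + 4·N = [[1, 12], [0, 1]].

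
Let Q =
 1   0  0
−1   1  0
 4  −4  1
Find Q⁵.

[[1, 0, 0], [−5, 1, 0], [60, −20, 1]]

Q = I + N where N = [[0, 0, 0], [−1, 0, 0], [4, −4, 0]] is strictly lower-triangular, so N³ = 0.
(I + N)⁵ = I + 5·N + 10·N² = [[1, 0, 0], [−5, 1, 0], [60, −20, 1]].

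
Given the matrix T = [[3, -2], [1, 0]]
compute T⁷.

tr T = 3 and det T = 2, so the characteristic polynomial is λ² − (3)λ + (2) with roots 2 and 1.
Eigenvectors give P = [[2, -1], [1, -1]] with P⁻¹ = [[1, -1], [1, -2]], and T = P·diag(2, 1)·P⁻¹.
Then T⁷ = P·diag(128, 1)·P⁻¹ = [[256, -1], [128, -1]] · [[1, -1], [1, -2]] = [[255, -254], [127, -126]].

[[255, -254], [127, -126]]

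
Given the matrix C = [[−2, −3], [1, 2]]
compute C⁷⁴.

[[1, 0], [0, 1]]

C² = I (check: tr C = 0 and det C = −1), so C⁷⁴ = I since 74 is even.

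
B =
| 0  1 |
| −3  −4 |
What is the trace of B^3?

−28

B^2 = [[−3, −4], [12, 13]]
B^3 = [[12, 13], [−39, −40]]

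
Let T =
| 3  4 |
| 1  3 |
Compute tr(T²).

26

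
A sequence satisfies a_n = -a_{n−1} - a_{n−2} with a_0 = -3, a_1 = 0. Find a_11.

With companion matrix Q = [[-1, -1], [1, 0]], [a_n, a_{n−1}]ᵀ = Q·[a_{n−1}, a_{n−2}]ᵀ, so [a_11, a_10]ᵀ = Q^10·[a_1, a_0]ᵀ.
Q^10 = [[-1, -1], [1, 0]], giving [a_11, a_10]ᵀ = [[3], [0]].

3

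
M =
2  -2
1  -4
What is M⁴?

[[-4, 64], [-32, 188]]

M² = [[2, 4], [-2, 14]]
M³ = [[8, -20], [10, -52]]
M⁴ = [[-4, 64], [-32, 188]]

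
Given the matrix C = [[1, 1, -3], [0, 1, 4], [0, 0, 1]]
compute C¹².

C = I + N where N = [[0, 1, -3], [0, 0, 4], [0, 0, 0]] is strictly upper-triangular, so N³ = 0.
(I + N)¹² = I + 12·N + 66·N² = [[1, 12, 228], [0, 1, 48], [0, 0, 1]].

[[1, 12, 228], [0, 1, 48], [0, 0, 1]]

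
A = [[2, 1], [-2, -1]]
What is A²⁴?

[[2, 1], [-2, -1]]

A² = A (a projection; rank 1, trace 1), so A²⁴ = A.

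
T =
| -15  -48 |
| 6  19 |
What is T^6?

[[-5823, -17472], [2184, 6553]]

tr T = 4 and det T = 3, so the characteristic polynomial is λ² − (4)λ + (3) with roots 3 and 1.
Eigenvectors give P = [[-8, -3], [3, 1]] with P⁻¹ = [[1, 3], [-3, -8]], and T = P·diag(3, 1)·P⁻¹.
Then T^6 = P·diag(729, 1)·P⁻¹ = [[-5832, -3], [2187, 1]] · [[1, 3], [-3, -8]] = [[-5823, -17472], [2184, 6553]].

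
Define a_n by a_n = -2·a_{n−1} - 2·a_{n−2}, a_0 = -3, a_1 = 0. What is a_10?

96

With companion matrix A = [[-2, -2], [1, 0]], [a_n, a_{n−1}]ᵀ = A·[a_{n−1}, a_{n−2}]ᵀ, so [a_10, a_9]ᵀ = A^9·[a_1, a_0]ᵀ.
A^9 = [[-32, -32], [16, 0]], giving [a_10, a_9]ᵀ = [[96], [0]].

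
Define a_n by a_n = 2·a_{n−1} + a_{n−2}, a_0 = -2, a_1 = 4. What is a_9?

3124

With companion matrix A = [[2, 1], [1, 0]], [a_n, a_{n−1}]ᵀ = A·[a_{n−1}, a_{n−2}]ᵀ, so [a_9, a_8]ᵀ = A⁸·[a_1, a_0]ᵀ.
A⁸ = [[985, 408], [408, 169]], giving [a_9, a_8]ᵀ = [[3124], [1294]].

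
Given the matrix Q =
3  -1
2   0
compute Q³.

tr Q = 3 and det Q = 2, so the characteristic polynomial is λ² − (3)λ + (2) with roots 2 and 1.
Eigenvectors give P = [[-1, -1], [-1, -2]] with P⁻¹ = [[-2, 1], [1, -1]], and Q = P·diag(2, 1)·P⁻¹.
Then Q³ = P·diag(8, 1)·P⁻¹ = [[-8, -1], [-8, -2]] · [[-2, 1], [1, -1]] = [[15, -7], [14, -6]].

[[15, -7], [14, -6]]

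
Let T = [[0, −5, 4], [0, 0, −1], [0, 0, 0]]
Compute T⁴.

T is strictly triangular, hence nilpotent: T³ = 0, so T⁴ = 0.

[[0, 0, 0], [0, 0, 0], [0, 0, 0]]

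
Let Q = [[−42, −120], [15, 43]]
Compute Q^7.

[[−18648, −55560], [6945, 20707]]

tr Q = 1 and det Q = −6, so the characteristic polynomial is λ² − (1)λ + (−6) with roots 3 and −2.
Eigenvectors give P = [[−8, −3], [3, 1]] with P⁻¹ = [[1, 3], [−3, −8]], and Q = P·diag(3, −2)·P⁻¹.
Then Q^7 = P·diag(2187, −128)·P⁻¹ = [[−17496, 384], [6561, −128]] · [[1, 3], [−3, −8]] = [[−18648, −55560], [6945, 20707]].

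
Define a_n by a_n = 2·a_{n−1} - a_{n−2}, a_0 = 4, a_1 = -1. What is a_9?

With companion matrix T = [[2, -1], [1, 0]], [a_n, a_{n−1}]ᵀ = T·[a_{n−1}, a_{n−2}]ᵀ, so [a_9, a_8]ᵀ = T⁸·[a_1, a_0]ᵀ.
T⁸ = [[9, -8], [8, -7]], giving [a_9, a_8]ᵀ = [[-41], [-36]].

-41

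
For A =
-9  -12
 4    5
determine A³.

tr A = -4 and det A = 3, so the characteristic polynomial is λ² − (-4)λ + (3) with roots -3 and -1.
Eigenvectors give P = [[2, 3], [-1, -2]] with P⁻¹ = [[2, 3], [-1, -2]], and A = P·diag(-3, -1)·P⁻¹.
Then A³ = P·diag(-27, -1)·P⁻¹ = [[-54, -3], [27, 2]] · [[2, 3], [-1, -2]] = [[-105, -156], [52, 77]].

[[-105, -156], [52, 77]]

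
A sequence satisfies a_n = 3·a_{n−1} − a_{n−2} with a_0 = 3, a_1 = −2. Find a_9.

−8129

With companion matrix Q = [[3, −1], [1, 0]], [a_n, a_{n−1}]ᵀ = Q·[a_{n−1}, a_{n−2}]ᵀ, so [a_9, a_8]ᵀ = Q⁸·[a_1, a_0]ᵀ.
Q⁸ = [[2584, −987], [987, −377]], giving [a_9, a_8]ᵀ = [[−8129], [−3105]].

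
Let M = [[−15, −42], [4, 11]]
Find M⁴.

tr M = −4 and det M = 3, so the characteristic polynomial is λ² − (−4)λ + (3) with roots −1 and −3.
Eigenvectors give P = [[3, 7], [−1, −2]] with P⁻¹ = [[−2, −7], [1, 3]], and M = P·diag(−1, −3)·P⁻¹.
Then M⁴ = P·diag(1, 81)·P⁻¹ = [[3, 567], [−1, −162]] · [[−2, −7], [1, 3]] = [[561, 1680], [−160, −479]].

[[561, 1680], [−160, −479]]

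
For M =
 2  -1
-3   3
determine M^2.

[[7, -5], [-15, 12]]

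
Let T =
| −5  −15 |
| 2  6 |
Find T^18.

T² = T (a projection; rank 1, trace 1), so T^18 = T.

[[−5, −15], [2, 6]]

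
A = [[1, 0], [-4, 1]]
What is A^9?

[[1, 0], [-36, 1]]

A = I + N where N = [[0, 0], [-4, 0]] is strictly lower-triangular, so N^2 = 0.
(I + N)^9 = I + 9·N = [[1, 0], [-36, 1]].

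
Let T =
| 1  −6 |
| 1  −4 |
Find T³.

tr T = −3 and det T = 2, so the characteristic polynomial is λ² − (−3)λ + (2) with roots −2 and −1.
Eigenvectors give P = [[−2, 3], [−1, 1]] with P⁻¹ = [[1, −3], [1, −2]], and T = P·diag(−2, −1)·P⁻¹.
Then T³ = P·diag(−8, −1)·P⁻¹ = [[16, −3], [8, −1]] · [[1, −3], [1, −2]] = [[13, −42], [7, −22]].

[[13, −42], [7, −22]]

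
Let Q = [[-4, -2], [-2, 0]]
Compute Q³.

Q² = [[20, 8], [8, 4]]
Q³ = [[-96, -40], [-40, -16]]

[[-96, -40], [-40, -16]]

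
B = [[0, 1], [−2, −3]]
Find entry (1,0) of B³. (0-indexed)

tr B = −3 and det B = 2, so the characteristic polynomial is λ² − (−3)λ + (2) with roots −2 and −1.
Eigenvectors give P = [[1, 1], [−2, −1]] with P⁻¹ = [[−1, −1], [2, 1]], and B = P·diag(−2, −1)·P⁻¹.
Then B³ = P·diag(−8, −1)·P⁻¹ = [[−8, −1], [16, 1]] · [[−1, −1], [2, 1]] = [[6, 7], [−14, −15]].

−14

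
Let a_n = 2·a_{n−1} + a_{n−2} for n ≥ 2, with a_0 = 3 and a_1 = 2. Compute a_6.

With companion matrix M = [[2, 1], [1, 0]], [a_n, a_{n−1}]ᵀ = M·[a_{n−1}, a_{n−2}]ᵀ, so [a_6, a_5]ᵀ = M⁵·[a_1, a_0]ᵀ.
M⁵ = [[70, 29], [29, 12]], giving [a_6, a_5]ᵀ = [[227], [94]].

227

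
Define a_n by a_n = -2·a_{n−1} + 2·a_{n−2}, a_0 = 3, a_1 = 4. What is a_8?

-1616

With companion matrix B = [[-2, 2], [1, 0]], [a_n, a_{n−1}]ᵀ = B·[a_{n−1}, a_{n−2}]ᵀ, so [a_8, a_7]ᵀ = B⁷·[a_1, a_0]ᵀ.
B⁷ = [[-896, 656], [328, -240]], giving [a_8, a_7]ᵀ = [[-1616], [592]].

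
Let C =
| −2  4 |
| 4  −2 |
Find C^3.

[[−104, 112], [112, −104]]

C^2 = [[20, −16], [−16, 20]]
C^3 = [[−104, 112], [112, −104]]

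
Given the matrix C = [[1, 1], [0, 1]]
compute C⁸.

C = I + N where N = [[0, 1], [0, 0]] is strictly upper-triangular, so N² = 0.
(I + N)⁸ = I + 8·N = [[1, 8], [0, 1]].

[[1, 8], [0, 1]]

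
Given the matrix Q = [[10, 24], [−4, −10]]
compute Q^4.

[[16, 0], [0, 16]]

tr Q = 0 and det Q = −4, so the characteristic polynomial is λ² − (0)λ + (−4) with roots 2 and −2.
Eigenvectors give P = [[−3, 2], [1, −1]] with P⁻¹ = [[−1, −2], [−1, −3]], and Q = P·diag(2, −2)·P⁻¹.
Then Q^4 = P·diag(16, 16)·P⁻¹ = [[−48, 32], [16, −16]] · [[−1, −2], [−1, −3]] = [[16, 0], [0, 16]].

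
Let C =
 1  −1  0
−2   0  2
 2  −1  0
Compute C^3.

[[1, −1, −2], [2, −2, 0], [4, −2, −4]]

C^2 = [[3, −1, −2], [2, 0, 0], [4, −2, −2]]
C^3 = [[1, −1, −2], [2, −2, 0], [4, −2, −4]]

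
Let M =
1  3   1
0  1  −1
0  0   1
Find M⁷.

[[1, 21, −56], [0, 1, −7], [0, 0, 1]]

M = I + N where N = [[0, 3, 1], [0, 0, −1], [0, 0, 0]] is strictly upper-triangular, so N³ = 0.
(I + N)⁷ = I + 7·N + 21·N² = [[1, 21, −56], [0, 1, −7], [0, 0, 1]].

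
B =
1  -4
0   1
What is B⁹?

[[1, -36], [0, 1]]

B = I + N where N = [[0, -4], [0, 0]] is strictly upper-triangular, so N² = 0.
(I + N)⁹ = I + 9·N = [[1, -36], [0, 1]].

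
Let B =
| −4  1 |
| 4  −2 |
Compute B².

[[20, −6], [−24, 8]]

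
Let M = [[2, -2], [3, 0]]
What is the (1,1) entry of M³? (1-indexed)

M² = [[-2, -4], [6, -6]]
M³ = [[-16, 4], [-6, -12]]

-16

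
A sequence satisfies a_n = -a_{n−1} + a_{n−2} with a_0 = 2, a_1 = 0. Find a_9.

-42

With companion matrix T = [[-1, 1], [1, 0]], [a_n, a_{n−1}]ᵀ = T·[a_{n−1}, a_{n−2}]ᵀ, so [a_9, a_8]ᵀ = T^8·[a_1, a_0]ᵀ.
T^8 = [[34, -21], [-21, 13]], giving [a_9, a_8]ᵀ = [[-42], [26]].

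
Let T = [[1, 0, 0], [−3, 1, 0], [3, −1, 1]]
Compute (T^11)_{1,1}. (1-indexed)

T = I + N where N = [[0, 0, 0], [−3, 0, 0], [3, −1, 0]] is strictly lower-triangular, so N^3 = 0.
(I + N)^11 = I + 11·N + 55·N^2 = [[1, 0, 0], [−33, 1, 0], [198, −11, 1]].

1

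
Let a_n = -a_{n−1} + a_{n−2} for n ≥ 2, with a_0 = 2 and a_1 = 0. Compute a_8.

With companion matrix M = [[-1, 1], [1, 0]], [a_n, a_{n−1}]ᵀ = M·[a_{n−1}, a_{n−2}]ᵀ, so [a_8, a_7]ᵀ = M⁷·[a_1, a_0]ᵀ.
M⁷ = [[-21, 13], [13, -8]], giving [a_8, a_7]ᵀ = [[26], [-16]].

26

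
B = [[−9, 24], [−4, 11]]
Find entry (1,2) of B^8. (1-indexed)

tr B = 2 and det B = −3, so the characteristic polynomial is λ² − (2)λ + (−3) with roots −1 and 3.
Eigenvectors give P = [[3, −2], [1, −1]] with P⁻¹ = [[1, −2], [1, −3]], and B = P·diag(−1, 3)·P⁻¹.
Then B^8 = P·diag(1, 6561)·P⁻¹ = [[3, −13122], [1, −6561]] · [[1, −2], [1, −3]] = [[−13119, 39360], [−6560, 19681]].

39360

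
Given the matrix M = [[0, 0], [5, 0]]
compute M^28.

[[0, 0], [0, 0]]

M is strictly triangular, hence nilpotent: M^2 = 0, so M^28 = 0.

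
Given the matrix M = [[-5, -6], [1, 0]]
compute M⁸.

[[19171, 37830], [-6305, -12354]]

tr M = -5 and det M = 6, so the characteristic polynomial is λ² − (-5)λ + (6) with roots -3 and -2.
Eigenvectors give P = [[-3, 2], [1, -1]] with P⁻¹ = [[-1, -2], [-1, -3]], and M = P·diag(-3, -2)·P⁻¹.
Then M⁸ = P·diag(6561, 256)·P⁻¹ = [[-19683, 512], [6561, -256]] · [[-1, -2], [-1, -3]] = [[19171, 37830], [-6305, -12354]].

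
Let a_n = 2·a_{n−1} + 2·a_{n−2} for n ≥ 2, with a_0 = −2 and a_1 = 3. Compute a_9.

With companion matrix Q = [[2, 2], [1, 0]], [a_n, a_{n−1}]ᵀ = Q·[a_{n−1}, a_{n−2}]ᵀ, so [a_9, a_8]ᵀ = Q⁸·[a_1, a_0]ᵀ.
Q⁸ = [[2448, 1792], [896, 656]], giving [a_9, a_8]ᵀ = [[3760], [1376]].

3760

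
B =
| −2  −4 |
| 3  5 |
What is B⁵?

[[−92, −124], [93, 125]]

tr B = 3 and det B = 2, so the characteristic polynomial is λ² − (3)λ + (2) with roots 2 and 1.
Eigenvectors give P = [[−1, 4], [1, −3]] with P⁻¹ = [[3, 4], [1, 1]], and B = P·diag(2, 1)·P⁻¹.
Then B⁵ = P·diag(32, 1)·P⁻¹ = [[−32, 4], [32, −3]] · [[3, 4], [1, 1]] = [[−92, −124], [93, 125]].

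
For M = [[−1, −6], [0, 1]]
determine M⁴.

[[1, 0], [0, 1]]

M² = I (check: tr M = 0 and det M = −1), so M⁴ = I since 4 is even.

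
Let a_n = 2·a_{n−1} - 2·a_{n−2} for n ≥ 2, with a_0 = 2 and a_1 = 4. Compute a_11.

0

With companion matrix B = [[2, -2], [1, 0]], [a_n, a_{n−1}]ᵀ = B·[a_{n−1}, a_{n−2}]ᵀ, so [a_11, a_10]ᵀ = B^10·[a_1, a_0]ᵀ.
B^10 = [[32, -64], [32, -32]], giving [a_11, a_10]ᵀ = [[0], [64]].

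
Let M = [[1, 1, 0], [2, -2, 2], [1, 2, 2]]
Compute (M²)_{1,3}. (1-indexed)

2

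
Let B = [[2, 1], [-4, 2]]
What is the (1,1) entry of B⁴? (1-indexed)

-64

B² = [[0, 4], [-16, 0]]
B³ = [[-16, 8], [-32, -16]]
B⁴ = [[-64, 0], [0, -64]]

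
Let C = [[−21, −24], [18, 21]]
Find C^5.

[[−1701, −1944], [1458, 1701]]

tr C = 0 and det C = −9, so the characteristic polynomial is λ² − (0)λ + (−9) with roots 3 and −3.
Eigenvectors give P = [[−1, 4], [1, −3]] with P⁻¹ = [[3, 4], [1, 1]], and C = P·diag(3, −3)·P⁻¹.
Then C^5 = P·diag(243, −243)·P⁻¹ = [[−243, −972], [243, 729]] · [[3, 4], [1, 1]] = [[−1701, −1944], [1458, 1701]].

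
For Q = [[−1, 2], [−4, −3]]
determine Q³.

Q² = [[−7, −8], [16, 1]]
Q³ = [[39, 10], [−20, 29]]

[[39, 10], [−20, 29]]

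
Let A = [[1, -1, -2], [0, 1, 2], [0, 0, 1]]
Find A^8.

[[1, -8, -72], [0, 1, 16], [0, 0, 1]]

A = I + N where N = [[0, -1, -2], [0, 0, 2], [0, 0, 0]] is strictly upper-triangular, so N^3 = 0.
(I + N)^8 = I + 8·N + 28·N^2 = [[1, -8, -72], [0, 1, 16], [0, 0, 1]].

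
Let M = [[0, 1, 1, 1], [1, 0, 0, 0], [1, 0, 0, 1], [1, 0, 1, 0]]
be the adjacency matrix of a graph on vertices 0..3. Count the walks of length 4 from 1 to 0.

2

The number of length-4 walks from vertex 1 to vertex 0 is entry (1,0) of M^4, where M is the adjacency matrix.
M^2 = [[3, 0, 1, 1], [0, 1, 1, 1], [1, 1, 2, 1], [1, 1, 1, 2]]
M^3 = [[2, 3, 4, 4], [3, 0, 1, 1], [4, 1, 2, 3], [4, 1, 3, 2]]
M^4 = [[11, 2, 6, 6], [2, 3, 4, 4], [6, 4, 7, 6], [6, 4, 6, 7]]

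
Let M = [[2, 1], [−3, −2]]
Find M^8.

M² = I (check: tr M = 0 and det M = −1), so M^8 = I since 8 is even.

[[1, 0], [0, 1]]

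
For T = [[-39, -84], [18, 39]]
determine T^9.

tr T = 0 and det T = -9, so the characteristic polynomial is λ² − (0)λ + (-9) with roots -3 and 3.
Eigenvectors give P = [[7, -2], [-3, 1]] with P⁻¹ = [[1, 2], [3, 7]], and T = P·diag(-3, 3)·P⁻¹.
Then T^9 = P·diag(-19683, 19683)·P⁻¹ = [[-137781, -39366], [59049, 19683]] · [[1, 2], [3, 7]] = [[-255879, -551124], [118098, 255879]].

[[-255879, -551124], [118098, 255879]]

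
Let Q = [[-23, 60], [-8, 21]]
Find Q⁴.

[[481, -1200], [160, -399]]

tr Q = -2 and det Q = -3, so the characteristic polynomial is λ² − (-2)λ + (-3) with roots 1 and -3.
Eigenvectors give P = [[-5, 3], [-2, 1]] with P⁻¹ = [[1, -3], [2, -5]], and Q = P·diag(1, -3)·P⁻¹.
Then Q⁴ = P·diag(1, 81)·P⁻¹ = [[-5, 243], [-2, 81]] · [[1, -3], [2, -5]] = [[481, -1200], [160, -399]].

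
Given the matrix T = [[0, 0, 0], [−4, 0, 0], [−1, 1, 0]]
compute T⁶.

[[0, 0, 0], [0, 0, 0], [0, 0, 0]]

T is strictly triangular, hence nilpotent: T³ = 0, so T⁶ = 0.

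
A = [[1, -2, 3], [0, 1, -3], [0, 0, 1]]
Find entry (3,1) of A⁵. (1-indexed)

A = I + N where N = [[0, -2, 3], [0, 0, -3], [0, 0, 0]] is strictly upper-triangular, so N³ = 0.
(I + N)⁵ = I + 5·N + 10·N² = [[1, -10, 75], [0, 1, -15], [0, 0, 1]].

0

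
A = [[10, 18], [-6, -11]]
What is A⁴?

[[-44, -90], [30, 61]]

tr A = -1 and det A = -2, so the characteristic polynomial is λ² − (-1)λ + (-2) with roots 1 and -2.
Eigenvectors give P = [[2, -3], [-1, 2]] with P⁻¹ = [[2, 3], [1, 2]], and A = P·diag(1, -2)·P⁻¹.
Then A⁴ = P·diag(1, 16)·P⁻¹ = [[2, -48], [-1, 32]] · [[2, 3], [1, 2]] = [[-44, -90], [30, 61]].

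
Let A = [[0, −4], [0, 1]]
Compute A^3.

A^2 = [[0, −4], [0, 1]]
A^3 = [[0, −4], [0, 1]]

[[0, −4], [0, 1]]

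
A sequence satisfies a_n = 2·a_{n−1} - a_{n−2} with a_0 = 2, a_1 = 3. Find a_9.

With companion matrix Q = [[2, -1], [1, 0]], [a_n, a_{n−1}]ᵀ = Q·[a_{n−1}, a_{n−2}]ᵀ, so [a_9, a_8]ᵀ = Q^8·[a_1, a_0]ᵀ.
Q^8 = [[9, -8], [8, -7]], giving [a_9, a_8]ᵀ = [[11], [10]].

11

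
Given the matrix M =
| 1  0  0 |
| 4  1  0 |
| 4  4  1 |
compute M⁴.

[[1, 0, 0], [16, 1, 0], [112, 16, 1]]

M = I + N where N = [[0, 0, 0], [4, 0, 0], [4, 4, 0]] is strictly lower-triangular, so N³ = 0.
(I + N)⁴ = I + 4·N + 6·N² = [[1, 0, 0], [16, 1, 0], [112, 16, 1]].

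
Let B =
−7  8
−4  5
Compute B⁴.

tr B = −2 and det B = −3, so the characteristic polynomial is λ² − (−2)λ + (−3) with roots −3 and 1.
Eigenvectors give P = [[2, 1], [1, 1]] with P⁻¹ = [[1, −1], [−1, 2]], and B = P·diag(−3, 1)·P⁻¹.
Then B⁴ = P·diag(81, 1)·P⁻¹ = [[162, 1], [81, 1]] · [[1, −1], [−1, 2]] = [[161, −160], [80, −79]].

[[161, −160], [80, −79]]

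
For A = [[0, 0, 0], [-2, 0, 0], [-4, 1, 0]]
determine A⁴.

[[0, 0, 0], [0, 0, 0], [0, 0, 0]]

A is strictly triangular, hence nilpotent: A³ = 0, so A⁴ = 0.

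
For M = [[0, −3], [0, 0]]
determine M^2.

M is strictly triangular, hence nilpotent: M^2 = 0, so M^2 = 0.

[[0, 0], [0, 0]]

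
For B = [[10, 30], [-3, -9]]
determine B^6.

B² = B (a projection; rank 1, trace 1), so B^6 = B.

[[10, 30], [-3, -9]]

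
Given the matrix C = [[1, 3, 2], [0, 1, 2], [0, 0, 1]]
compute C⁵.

C = I + N where N = [[0, 3, 2], [0, 0, 2], [0, 0, 0]] is strictly upper-triangular, so N³ = 0.
(I + N)⁵ = I + 5·N + 10·N² = [[1, 15, 70], [0, 1, 10], [0, 0, 1]].

[[1, 15, 70], [0, 1, 10], [0, 0, 1]]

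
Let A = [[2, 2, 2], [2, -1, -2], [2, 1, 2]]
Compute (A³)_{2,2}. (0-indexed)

22

A² = [[12, 4, 4], [-2, 3, 2], [10, 5, 6]]
A³ = [[40, 24, 24], [6, -5, -6], [42, 21, 22]]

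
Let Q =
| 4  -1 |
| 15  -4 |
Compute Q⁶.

Q² = I (check: tr Q = 0 and det Q = -1), so Q⁶ = I since 6 is even.

[[1, 0], [0, 1]]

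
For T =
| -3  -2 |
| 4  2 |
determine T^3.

[[5, 2], [-4, 0]]

T^2 = [[1, 2], [-4, -4]]
T^3 = [[5, 2], [-4, 0]]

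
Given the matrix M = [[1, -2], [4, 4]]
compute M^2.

[[-7, -10], [20, 8]]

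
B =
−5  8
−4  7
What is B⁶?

tr B = 2 and det B = −3, so the characteristic polynomial is λ² − (2)λ + (−3) with roots 3 and −1.
Eigenvectors give P = [[−1, 2], [−1, 1]] with P⁻¹ = [[1, −2], [1, −1]], and B = P·diag(3, −1)·P⁻¹.
Then B⁶ = P·diag(729, 1)·P⁻¹ = [[−729, 2], [−729, 1]] · [[1, −2], [1, −1]] = [[−727, 1456], [−728, 1457]].

[[−727, 1456], [−728, 1457]]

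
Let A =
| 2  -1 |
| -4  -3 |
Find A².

[[8, 1], [4, 13]]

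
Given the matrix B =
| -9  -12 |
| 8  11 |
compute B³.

[[-57, -84], [56, 83]]

tr B = 2 and det B = -3, so the characteristic polynomial is λ² − (2)λ + (-3) with roots 3 and -1.
Eigenvectors give P = [[-1, 3], [1, -2]] with P⁻¹ = [[2, 3], [1, 1]], and B = P·diag(3, -1)·P⁻¹.
Then B³ = P·diag(27, -1)·P⁻¹ = [[-27, -3], [27, 2]] · [[2, 3], [1, 1]] = [[-57, -84], [56, 83]].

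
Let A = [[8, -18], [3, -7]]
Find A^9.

tr A = 1 and det A = -2, so the characteristic polynomial is λ² − (1)λ + (-2) with roots 2 and -1.
Eigenvectors give P = [[3, -2], [1, -1]] with P⁻¹ = [[1, -2], [1, -3]], and A = P·diag(2, -1)·P⁻¹.
Then A^9 = P·diag(512, -1)·P⁻¹ = [[1536, 2], [512, 1]] · [[1, -2], [1, -3]] = [[1538, -3078], [513, -1027]].

[[1538, -3078], [513, -1027]]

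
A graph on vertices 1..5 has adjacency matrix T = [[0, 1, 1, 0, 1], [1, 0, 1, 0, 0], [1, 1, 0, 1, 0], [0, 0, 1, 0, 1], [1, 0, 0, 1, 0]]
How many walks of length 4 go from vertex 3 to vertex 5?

The number of length-4 walks from vertex 3 to vertex 5 is entry (3,5) of T⁴, where T is the adjacency matrix.
T² = [[3, 1, 1, 2, 0], [1, 2, 1, 1, 1], [1, 1, 3, 0, 2], [2, 1, 0, 2, 0], [0, 1, 2, 0, 2]]
T³ = [[2, 4, 6, 1, 5], [4, 2, 4, 2, 2], [6, 4, 2, 5, 1], [1, 2, 5, 0, 4], [5, 2, 1, 4, 0]]
T⁴ = [[15, 8, 7, 11, 3], [8, 8, 8, 6, 6], [7, 8, 15, 3, 11], [11, 6, 3, 9, 1], [3, 6, 11, 1, 9]]

11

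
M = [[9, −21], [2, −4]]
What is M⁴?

[[471, −1365], [130, −374]]

tr M = 5 and det M = 6, so the characteristic polynomial is λ² − (5)λ + (6) with roots 2 and 3.
Eigenvectors give P = [[3, −7], [1, −2]] with P⁻¹ = [[−2, 7], [−1, 3]], and M = P·diag(2, 3)·P⁻¹.
Then M⁴ = P·diag(16, 81)·P⁻¹ = [[48, −567], [16, −162]] · [[−2, 7], [−1, 3]] = [[471, −1365], [130, −374]].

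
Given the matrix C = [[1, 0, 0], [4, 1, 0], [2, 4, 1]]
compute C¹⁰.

C = I + N where N = [[0, 0, 0], [4, 0, 0], [2, 4, 0]] is strictly lower-triangular, so N³ = 0.
(I + N)¹⁰ = I + 10·N + 45·N² = [[1, 0, 0], [40, 1, 0], [740, 40, 1]].

[[1, 0, 0], [40, 1, 0], [740, 40, 1]]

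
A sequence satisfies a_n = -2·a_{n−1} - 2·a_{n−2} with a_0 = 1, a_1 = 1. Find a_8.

16

With companion matrix B = [[-2, -2], [1, 0]], [a_n, a_{n−1}]ᵀ = B·[a_{n−1}, a_{n−2}]ᵀ, so [a_8, a_7]ᵀ = B⁷·[a_1, a_0]ᵀ.
B⁷ = [[0, 16], [-8, -16]], giving [a_8, a_7]ᵀ = [[16], [-24]].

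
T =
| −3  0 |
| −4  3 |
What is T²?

[[9, 0], [0, 9]]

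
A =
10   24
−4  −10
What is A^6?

[[64, 0], [0, 64]]

tr A = 0 and det A = −4, so the characteristic polynomial is λ² − (0)λ + (−4) with roots 2 and −2.
Eigenvectors give P = [[3, −2], [−1, 1]] with P⁻¹ = [[1, 2], [1, 3]], and A = P·diag(2, −2)·P⁻¹.
Then A^6 = P·diag(64, 64)·P⁻¹ = [[192, −128], [−64, 64]] · [[1, 2], [1, 3]] = [[64, 0], [0, 64]].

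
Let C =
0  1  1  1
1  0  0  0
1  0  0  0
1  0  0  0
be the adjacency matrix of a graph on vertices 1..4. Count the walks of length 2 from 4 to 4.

The number of length-2 walks from vertex 4 to vertex 4 is entry (4,4) of C^2, where C is the adjacency matrix.
C^2 = [[3, 0, 0, 0], [0, 1, 1, 1], [0, 1, 1, 1], [0, 1, 1, 1]]

1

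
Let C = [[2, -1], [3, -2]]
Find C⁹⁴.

[[1, 0], [0, 1]]

C² = I (check: tr C = 0 and det C = -1), so C⁹⁴ = I since 94 is even.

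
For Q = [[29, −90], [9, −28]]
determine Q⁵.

tr Q = 1 and det Q = −2, so the characteristic polynomial is λ² − (1)λ + (−2) with roots 2 and −1.
Eigenvectors give P = [[−10, −3], [−3, −1]] with P⁻¹ = [[−1, 3], [3, −10]], and Q = P·diag(2, −1)·P⁻¹.
Then Q⁵ = P·diag(32, −1)·P⁻¹ = [[−320, 3], [−96, 1]] · [[−1, 3], [3, −10]] = [[329, −990], [99, −298]].

[[329, −990], [99, −298]]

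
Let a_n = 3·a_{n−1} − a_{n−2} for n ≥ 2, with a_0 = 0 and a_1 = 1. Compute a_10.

6765

With companion matrix A = [[3, −1], [1, 0]], [a_n, a_{n−1}]ᵀ = A·[a_{n−1}, a_{n−2}]ᵀ, so [a_10, a_9]ᵀ = A⁹·[a_1, a_0]ᵀ.
A⁹ = [[6765, −2584], [2584, −987]], giving [a_10, a_9]ᵀ = [[6765], [2584]].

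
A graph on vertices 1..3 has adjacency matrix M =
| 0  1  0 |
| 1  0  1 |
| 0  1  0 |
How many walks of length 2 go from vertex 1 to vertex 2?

The number of length-2 walks from vertex 1 to vertex 2 is entry (1,2) of M², where M is the adjacency matrix.
M² = [[1, 0, 1], [0, 2, 0], [1, 0, 1]]

0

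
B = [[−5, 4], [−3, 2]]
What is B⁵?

tr B = −3 and det B = 2, so the characteristic polynomial is λ² − (−3)λ + (2) with roots −1 and −2.
Eigenvectors give P = [[1, 4], [1, 3]] with P⁻¹ = [[−3, 4], [1, −1]], and B = P·diag(−1, −2)·P⁻¹.
Then B⁵ = P·diag(−1, −32)·P⁻¹ = [[−1, −128], [−1, −96]] · [[−3, 4], [1, −1]] = [[−125, 124], [−93, 92]].

[[−125, 124], [−93, 92]]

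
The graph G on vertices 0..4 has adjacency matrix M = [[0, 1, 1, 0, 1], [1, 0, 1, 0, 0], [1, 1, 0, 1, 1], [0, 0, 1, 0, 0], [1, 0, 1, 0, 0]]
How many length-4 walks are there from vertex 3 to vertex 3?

4

The number of length-4 walks from vertex 3 to vertex 3 is entry (3,3) of M⁴, where M is the adjacency matrix.
M² = [[3, 1, 2, 1, 1], [1, 2, 1, 1, 2], [2, 1, 4, 0, 1], [1, 1, 0, 1, 1], [1, 2, 1, 1, 2]]
M³ = [[4, 5, 6, 2, 5], [5, 2, 6, 1, 2], [6, 6, 4, 4, 6], [2, 1, 4, 0, 1], [5, 2, 6, 1, 2]]
M⁴ = [[16, 10, 16, 6, 10], [10, 11, 10, 6, 11], [16, 10, 22, 4, 10], [6, 6, 4, 4, 6], [10, 11, 10, 6, 11]]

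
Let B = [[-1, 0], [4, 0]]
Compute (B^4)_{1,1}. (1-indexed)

1

B^2 = [[1, 0], [-4, 0]]
B^3 = [[-1, 0], [4, 0]]
B^4 = [[1, 0], [-4, 0]]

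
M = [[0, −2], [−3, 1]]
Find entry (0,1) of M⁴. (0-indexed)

M² = [[6, −2], [−3, 7]]
M³ = [[6, −14], [−21, 13]]
M⁴ = [[42, −26], [−39, 55]]

−26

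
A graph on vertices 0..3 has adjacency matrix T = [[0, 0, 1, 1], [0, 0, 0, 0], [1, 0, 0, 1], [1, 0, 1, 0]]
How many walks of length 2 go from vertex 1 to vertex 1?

The number of length-2 walks from vertex 1 to vertex 1 is entry (1,1) of T^2, where T is the adjacency matrix.
T^2 = [[2, 0, 1, 1], [0, 0, 0, 0], [1, 0, 2, 1], [1, 0, 1, 2]]

0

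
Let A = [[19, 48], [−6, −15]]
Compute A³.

tr A = 4 and det A = 3, so the characteristic polynomial is λ² − (4)λ + (3) with roots 1 and 3.
Eigenvectors give P = [[8, −3], [−3, 1]] with P⁻¹ = [[−1, −3], [−3, −8]], and A = P·diag(1, 3)·P⁻¹.
Then A³ = P·diag(1, 27)·P⁻¹ = [[8, −81], [−3, 27]] · [[−1, −3], [−3, −8]] = [[235, 624], [−78, −207]].

[[235, 624], [−78, −207]]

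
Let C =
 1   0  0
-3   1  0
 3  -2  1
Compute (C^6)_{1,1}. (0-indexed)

1

C = I + N where N = [[0, 0, 0], [-3, 0, 0], [3, -2, 0]] is strictly lower-triangular, so N^3 = 0.
(I + N)^6 = I + 6·N + 15·N^2 = [[1, 0, 0], [-18, 1, 0], [108, -12, 1]].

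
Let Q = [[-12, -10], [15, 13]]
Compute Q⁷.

tr Q = 1 and det Q = -6, so the characteristic polynomial is λ² − (1)λ + (-6) with roots -2 and 3.
Eigenvectors give P = [[-1, -2], [1, 3]] with P⁻¹ = [[-3, -2], [1, 1]], and Q = P·diag(-2, 3)·P⁻¹.
Then Q⁷ = P·diag(-128, 2187)·P⁻¹ = [[128, -4374], [-128, 6561]] · [[-3, -2], [1, 1]] = [[-4758, -4630], [6945, 6817]].

[[-4758, -4630], [6945, 6817]]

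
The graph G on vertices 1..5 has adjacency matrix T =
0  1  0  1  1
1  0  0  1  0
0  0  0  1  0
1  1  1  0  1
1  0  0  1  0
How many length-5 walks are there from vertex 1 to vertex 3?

The number of length-5 walks from vertex 1 to vertex 3 is entry (1,3) of T⁵, where T is the adjacency matrix.
T² = [[3, 1, 1, 2, 1], [1, 2, 1, 1, 2], [1, 1, 1, 0, 1], [2, 1, 0, 4, 1], [1, 2, 1, 1, 2]]
T³ = [[4, 5, 2, 6, 5], [5, 2, 1, 6, 2], [2, 1, 0, 4, 1], [6, 6, 4, 4, 6], [5, 2, 1, 6, 2]]
T⁴ = [[16, 10, 6, 16, 10], [10, 11, 6, 10, 11], [6, 6, 4, 4, 6], [16, 10, 4, 22, 10], [10, 11, 6, 10, 11]]
T⁵ = [[36, 32, 16, 42, 32], [32, 20, 10, 38, 20], [16, 10, 4, 22, 10], [42, 38, 22, 40, 38], [32, 20, 10, 38, 20]]

16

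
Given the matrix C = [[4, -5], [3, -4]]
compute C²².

[[1, 0], [0, 1]]

C² = I (check: tr C = 0 and det C = -1), so C²² = I since 22 is even.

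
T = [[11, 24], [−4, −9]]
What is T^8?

tr T = 2 and det T = −3, so the characteristic polynomial is λ² − (2)λ + (−3) with roots 3 and −1.
Eigenvectors give P = [[3, 2], [−1, −1]] with P⁻¹ = [[1, 2], [−1, −3]], and T = P·diag(3, −1)·P⁻¹.
Then T^8 = P·diag(6561, 1)·P⁻¹ = [[19683, 2], [−6561, −1]] · [[1, 2], [−1, −3]] = [[19681, 39360], [−6560, −13119]].

[[19681, 39360], [−6560, −13119]]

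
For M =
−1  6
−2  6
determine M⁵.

[[−601, 1266], [−422, 876]]

tr M = 5 and det M = 6, so the characteristic polynomial is λ² − (5)λ + (6) with roots 2 and 3.
Eigenvectors give P = [[2, −3], [1, −2]] with P⁻¹ = [[2, −3], [1, −2]], and M = P·diag(2, 3)·P⁻¹.
Then M⁵ = P·diag(32, 243)·P⁻¹ = [[64, −729], [32, −486]] · [[2, −3], [1, −2]] = [[−601, 1266], [−422, 876]].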